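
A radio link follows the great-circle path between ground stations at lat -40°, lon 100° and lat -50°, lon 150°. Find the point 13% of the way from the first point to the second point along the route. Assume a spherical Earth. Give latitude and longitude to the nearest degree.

Convert each endpoint to a unit vector on the sphere (x = cos φ cos λ, y = cos φ sin λ, z = sin φ).
The central angle between the endpoints is δ = arccos(p₁·p₂) ≈ 0.628 rad (36.0°).
Interpolate at f = 0.13 with slerp weights a = sin((1−f)δ)/sin δ ≈ 0.884, b = sin(fδ)/sin δ ≈ 0.139.
p = a·p₁ + b·p₂ ≈ (-0.195, 0.712, -0.675); φ = arcsin(p_z) ≈ -42.44°, λ = atan2(p_y, p_x) ≈ 105.31°.

≈ lat -42°, lon 105°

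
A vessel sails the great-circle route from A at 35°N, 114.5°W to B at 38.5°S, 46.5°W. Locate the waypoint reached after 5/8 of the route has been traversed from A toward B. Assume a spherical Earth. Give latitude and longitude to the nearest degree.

Convert each endpoint to a unit vector on the sphere (x = cos φ cos λ, y = cos φ sin λ, z = sin φ).
The central angle between the endpoints is δ = arccos(p₁·p₂) ≈ 1.688 rad (96.7°).
Interpolate at f = 5/8 with slerp weights a = sin((1−f)δ)/sin δ ≈ 0.596, b = sin(fδ)/sin δ ≈ 0.876.
p = a·p₁ + b·p₂ ≈ (0.270, -0.941, -0.204); φ = arcsin(p_z) ≈ -11.75°, λ = atan2(p_y, p_x) ≈ -74.02°.

≈ 12°S, 74°W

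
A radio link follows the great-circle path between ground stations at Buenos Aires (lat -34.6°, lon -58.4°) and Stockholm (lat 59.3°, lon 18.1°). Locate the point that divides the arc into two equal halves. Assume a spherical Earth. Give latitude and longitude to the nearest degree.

≈ lat 15°, lon -31°

From cos δ = sin φ₁ sin φ₂ + cos φ₁ cos φ₂ cos Δλ, the central angle is δ ≈ 1.972 rad (113.0°).
Interpolate at f = 1/2 with slerp weights a = sin((1−f)δ)/sin δ ≈ 0.905, b = sin(fδ)/sin δ ≈ 0.905.
p = a·p₁ + b·p₂ ≈ (0.830, -0.491, 0.264); φ = arcsin(p_z) ≈ 15.33°, λ = atan2(p_y, p_x) ≈ -30.62°.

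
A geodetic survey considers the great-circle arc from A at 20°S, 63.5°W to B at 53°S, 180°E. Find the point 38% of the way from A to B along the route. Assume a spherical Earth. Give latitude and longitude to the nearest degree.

≈ 46°S, 89°W

Convert each endpoint to a unit vector on the sphere (x = cos φ cos λ, y = cos φ sin λ, z = sin φ).
The central angle between the endpoints is δ = arccos(p₁·p₂) ≈ 1.550 rad (88.8°).
Interpolate at f = 0.38 with slerp weights a = sin((1−f)δ)/sin δ ≈ 0.820, b = sin(fδ)/sin δ ≈ 0.556.
p = a·p₁ + b·p₂ ≈ (0.009, -0.690, -0.724); φ = arcsin(p_z) ≈ -46.40°, λ = atan2(p_y, p_x) ≈ -89.22°.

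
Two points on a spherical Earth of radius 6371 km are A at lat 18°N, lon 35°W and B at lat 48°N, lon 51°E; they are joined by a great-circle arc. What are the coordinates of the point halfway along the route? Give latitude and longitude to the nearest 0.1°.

Write both endpoints as unit vectors p₁, p₂ with components (cos φ cos λ, cos φ sin λ, sin φ).
The central angle between the endpoints is δ = arccos(p₁·p₂) ≈ 1.293 rad (74.1°).
Interpolate at f = 1/2 with slerp weights a = sin((1−f)δ)/sin δ ≈ 0.626, b = sin(fδ)/sin δ ≈ 0.626.
p = a·p₁ + b·p₂ ≈ (0.752, -0.016, 0.659); φ = arcsin(p_z) ≈ 41.23°, λ = atan2(p_y, p_x) ≈ -1.22°.

≈ lat 41.2°N, lon 1.2°W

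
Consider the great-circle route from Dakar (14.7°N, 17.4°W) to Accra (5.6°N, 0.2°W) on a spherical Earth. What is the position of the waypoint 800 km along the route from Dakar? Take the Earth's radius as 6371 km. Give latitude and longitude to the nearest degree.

Write both endpoints as unit vectors p₁, p₂ with components (cos φ cos λ, cos φ sin λ, sin φ).
The central angle between the endpoints is δ = arccos(p₁·p₂) ≈ 0.335 rad (19.2°). The total great-circle distance is δ·R ≈ 0.335 × 6371 ≈ 2135 km, so the target fraction is f = 800/2135 ≈ 0.375.
Interpolate at f ≈ 0.375 with slerp weights a = sin((1−f)δ)/sin δ ≈ 0.633, b = sin(fδ)/sin δ ≈ 0.381.
p = a·p₁ + b·p₂ ≈ (0.963, -0.184, 0.198); φ = arcsin(p_z) ≈ 11.40°, λ = atan2(p_y, p_x) ≈ -10.84°.

≈ 11°N, 11°W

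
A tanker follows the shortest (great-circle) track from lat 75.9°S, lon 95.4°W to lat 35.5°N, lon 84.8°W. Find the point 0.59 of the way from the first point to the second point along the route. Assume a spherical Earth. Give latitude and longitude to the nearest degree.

≈ lat 10°S, lon 87°W

Convert each endpoint to a unit vector on the sphere (x = cos φ cos λ, y = cos φ sin λ, z = sin φ).
The central angle between the endpoints is δ = arccos(p₁·p₂) ≈ 1.948 rad (111.6°).
Interpolate at f = 0.59 with slerp weights a = sin((1−f)δ)/sin δ ≈ 0.771, b = sin(fδ)/sin δ ≈ 0.981.
p = a·p₁ + b·p₂ ≈ (0.055, -0.983, -0.177); φ = arcsin(p_z) ≈ -10.22°, λ = atan2(p_y, p_x) ≈ -86.81°.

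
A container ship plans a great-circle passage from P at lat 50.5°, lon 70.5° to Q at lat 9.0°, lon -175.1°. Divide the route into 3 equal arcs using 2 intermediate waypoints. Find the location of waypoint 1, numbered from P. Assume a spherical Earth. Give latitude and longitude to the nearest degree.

From cos δ = sin φ₁ sin φ₂ + cos φ₁ cos φ₂ cos Δλ, the central angle is δ ≈ 1.710 rad (98.0°).
Interpolate at f = 1/3 with slerp weights a = sin((1−f)δ)/sin δ ≈ 0.918, b = sin(fδ)/sin δ ≈ 0.545.
p = a·p₁ + b·p₂ ≈ (-0.341, 0.504, 0.793); φ = arcsin(p_z) ≈ 52.49°, λ = atan2(p_y, p_x) ≈ 124.11°.

≈ lat 52°, lon 124°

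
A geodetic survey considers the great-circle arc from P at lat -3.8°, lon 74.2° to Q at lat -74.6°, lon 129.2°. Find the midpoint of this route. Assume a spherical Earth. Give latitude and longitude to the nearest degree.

≈ lat -41°, lon 85°

Convert each endpoint to a unit vector on the sphere (x = cos φ cos λ, y = cos φ sin λ, z = sin φ).
The central angle between the endpoints is δ = arccos(p₁·p₂) ≈ 1.353 rad (77.5°).
Interpolate at f = 1/2 with slerp weights a = sin((1−f)δ)/sin δ ≈ 0.641, b = sin(fδ)/sin δ ≈ 0.641.
p = a·p₁ + b·p₂ ≈ (0.067, 0.748, -0.661); φ = arcsin(p_z) ≈ -41.36°, λ = atan2(p_y, p_x) ≈ 84.91°.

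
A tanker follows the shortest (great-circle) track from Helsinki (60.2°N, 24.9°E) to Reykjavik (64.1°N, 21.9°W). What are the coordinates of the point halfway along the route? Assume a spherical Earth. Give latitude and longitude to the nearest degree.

Convert each endpoint to a unit vector on the sphere (x = cos φ cos λ, y = cos φ sin λ, z = sin φ).
The central angle between the endpoints is δ = arccos(p₁·p₂) ≈ 0.379 rad (21.7°).
Interpolate at f = 1/2 with slerp weights a = sin((1−f)δ)/sin δ ≈ 0.509, b = sin(fδ)/sin δ ≈ 0.509.
p = a·p₁ + b·p₂ ≈ (0.436, 0.024, 0.900); φ = arcsin(p_z) ≈ 64.12°, λ = atan2(p_y, p_x) ≈ 3.10°.

≈ 64°N, 3°E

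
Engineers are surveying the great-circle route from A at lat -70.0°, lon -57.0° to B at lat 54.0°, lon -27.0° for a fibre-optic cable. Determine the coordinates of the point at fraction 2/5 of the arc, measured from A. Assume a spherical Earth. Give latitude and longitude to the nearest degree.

From cos δ = sin φ₁ sin φ₂ + cos φ₁ cos φ₂ cos Δλ, the central angle is δ ≈ 2.197 rad (125.9°).
Interpolate at f = 2/5 with slerp weights a = sin((1−f)δ)/sin δ ≈ 1.195, b = sin(fδ)/sin δ ≈ 0.950.
p = a·p₁ + b·p₂ ≈ (0.720, -0.596, -0.354); φ = arcsin(p_z) ≈ -20.74°, λ = atan2(p_y, p_x) ≈ -39.62°.

≈ lat -21°, lon -40°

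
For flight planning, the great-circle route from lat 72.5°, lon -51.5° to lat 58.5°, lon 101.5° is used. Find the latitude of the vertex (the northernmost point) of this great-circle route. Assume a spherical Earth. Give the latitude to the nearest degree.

≈ 84°

The great circle lies in the plane with unit normal n̂ = (p₁ × p₂)/|p₁ × p₂|.
Here n̂_z ≈ +0.096; the vertex latitude is φ_max = arccos|n̂_z| ≈ 84.5°.
Check via Clairaut: cos φ_max = |cos φ₁| · sin C = cos(72.5°)·sin(18.7°) ≈ 0.096, again giving ≈ 84.5°.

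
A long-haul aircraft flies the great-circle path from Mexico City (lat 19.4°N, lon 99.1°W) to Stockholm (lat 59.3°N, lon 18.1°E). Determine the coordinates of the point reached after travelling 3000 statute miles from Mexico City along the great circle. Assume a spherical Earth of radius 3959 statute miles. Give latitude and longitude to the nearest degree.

Write both endpoints as unit vectors p₁, p₂ with components (cos φ cos λ, cos φ sin λ, sin φ).
The central angle between the endpoints is δ = arccos(p₁·p₂) ≈ 1.505 rad (86.2°). The total great-circle distance is δ·R ≈ 1.505 × 3959 ≈ 5959 mi, so the target fraction is f = 3000/5959 ≈ 0.503.
Interpolate at f ≈ 0.503 with slerp weights a = sin((1−f)δ)/sin δ ≈ 0.681, b = sin(fδ)/sin δ ≈ 0.689.
p = a·p₁ + b·p₂ ≈ (0.233, -0.525, 0.819); φ = arcsin(p_z) ≈ 54.94°, λ = atan2(p_y, p_x) ≈ -66.11°.

≈ lat 55°N, lon 66°W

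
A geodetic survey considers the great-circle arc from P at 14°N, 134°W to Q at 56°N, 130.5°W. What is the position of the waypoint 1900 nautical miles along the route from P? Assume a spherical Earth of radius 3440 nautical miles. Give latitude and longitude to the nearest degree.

From cos δ = sin φ₁ sin φ₂ + cos φ₁ cos φ₂ cos Δλ, the central angle is δ ≈ 0.735 rad (42.1°). The total great-circle distance is δ·R ≈ 0.735 × 3440 ≈ 2527 nmi, so the target fraction is f = 1900/2527 ≈ 0.752.
Interpolate at f ≈ 0.752 with slerp weights a = sin((1−f)δ)/sin δ ≈ 0.270, b = sin(fδ)/sin δ ≈ 0.783.
p = a·p₁ + b·p₂ ≈ (-0.467, -0.522, 0.714); φ = arcsin(p_z) ≈ 45.59°, λ = atan2(p_y, p_x) ≈ -131.81°.

≈ 46°N, 132°W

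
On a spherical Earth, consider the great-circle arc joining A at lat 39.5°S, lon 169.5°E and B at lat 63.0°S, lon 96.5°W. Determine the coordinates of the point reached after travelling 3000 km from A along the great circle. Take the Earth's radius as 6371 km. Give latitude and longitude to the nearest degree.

From cos δ = sin φ₁ sin φ₂ + cos φ₁ cos φ₂ cos Δλ, the central angle is δ ≈ 0.998 rad (57.2°). The total great-circle distance is δ·R ≈ 0.998 × 6371 ≈ 6356 km, so the target fraction is f = 3000/6356 ≈ 0.472.
Interpolate at f ≈ 0.472 with slerp weights a = sin((1−f)δ)/sin δ ≈ 0.598, b = sin(fδ)/sin δ ≈ 0.540.
p = a·p₁ + b·p₂ ≈ (-0.482, -0.159, -0.862); φ = arcsin(p_z) ≈ -59.51°, λ = atan2(p_y, p_x) ≈ -161.69°.

≈ lat 60°S, lon 162°W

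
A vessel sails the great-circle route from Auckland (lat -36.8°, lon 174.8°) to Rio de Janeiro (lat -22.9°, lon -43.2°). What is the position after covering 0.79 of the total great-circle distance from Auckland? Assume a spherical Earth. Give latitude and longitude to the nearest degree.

The haversine formula gives a central angle δ ≈ 1.926 rad (110.4°) between the endpoints.
Interpolate at f = 0.79 with slerp weights a = sin((1−f)δ)/sin δ ≈ 0.420, b = sin(fδ)/sin δ ≈ 1.065.
p = a·p₁ + b·p₂ ≈ (0.381, -0.641, -0.666); φ = arcsin(p_z) ≈ -41.77°, λ = atan2(p_y, p_x) ≈ -59.31°.

≈ lat -42°, lon -59°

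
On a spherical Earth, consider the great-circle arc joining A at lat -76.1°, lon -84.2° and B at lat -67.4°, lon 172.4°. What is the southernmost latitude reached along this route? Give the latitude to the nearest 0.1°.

The great circle lies in the plane with unit normal n̂ = (p₁ × p₂)/|p₁ × p₂|.
Here n̂_z ≈ -0.185; the vertex latitude is φ_max = arccos|n̂_z| ≈ 79.3°.
Check via Clairaut: cos φ_max = |cos φ₁| · sin C = cos(76.1°)·sin(129.5°) ≈ 0.185, again giving ≈ 79.3°.

≈ -79.3°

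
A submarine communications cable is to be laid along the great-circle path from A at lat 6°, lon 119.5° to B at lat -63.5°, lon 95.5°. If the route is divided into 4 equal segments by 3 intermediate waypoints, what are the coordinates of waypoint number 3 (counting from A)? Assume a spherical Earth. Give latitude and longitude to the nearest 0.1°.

Write both endpoints as unit vectors p₁, p₂ with components (cos φ cos λ, cos φ sin λ, sin φ).
The central angle between the endpoints is δ = arccos(p₁·p₂) ≈ 1.254 rad (71.8°).
Interpolate at f = 3/4 with slerp weights a = sin((1−f)δ)/sin δ ≈ 0.324, b = sin(fδ)/sin δ ≈ 0.850.
p = a·p₁ + b·p₂ ≈ (-0.195, 0.658, -0.727); φ = arcsin(p_z) ≈ -46.62°, λ = atan2(p_y, p_x) ≈ 106.52°.

≈ lat -46.6°, lon 106.5°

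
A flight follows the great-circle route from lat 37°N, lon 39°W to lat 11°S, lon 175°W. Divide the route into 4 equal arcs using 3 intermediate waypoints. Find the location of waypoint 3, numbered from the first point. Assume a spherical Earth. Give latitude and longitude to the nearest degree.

≈ lat 11°N, lon 150°W

The haversine formula gives a central angle δ ≈ 2.317 rad (132.7°) between the endpoints.
Interpolate at f = 3/4 with slerp weights a = sin((1−f)δ)/sin δ ≈ 0.745, b = sin(fδ)/sin δ ≈ 1.343.
p = a·p₁ + b·p₂ ≈ (-0.851, -0.490, 0.192); φ = arcsin(p_z) ≈ 11.09°, λ = atan2(p_y, p_x) ≈ -150.08°.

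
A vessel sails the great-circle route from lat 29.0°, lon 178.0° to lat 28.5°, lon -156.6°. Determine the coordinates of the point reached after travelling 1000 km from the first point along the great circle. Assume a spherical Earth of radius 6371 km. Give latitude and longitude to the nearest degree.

Convert each endpoint to a unit vector on the sphere (x = cos φ cos λ, y = cos φ sin λ, z = sin φ).
The central angle between the endpoints is δ = arccos(p₁·p₂) ≈ 0.388 rad (22.2°). The total great-circle distance is δ·R ≈ 0.388 × 6371 ≈ 2472 km, so the target fraction is f = 1000/2472 ≈ 0.405.
Interpolate at f ≈ 0.405 with slerp weights a = sin((1−f)δ)/sin δ ≈ 0.605, b = sin(fδ)/sin δ ≈ 0.413.
p = a·p₁ + b·p₂ ≈ (-0.862, -0.126, 0.491); φ = arcsin(p_z) ≈ 29.38°, λ = atan2(p_y, p_x) ≈ -171.70°.

≈ lat 29°, lon -172°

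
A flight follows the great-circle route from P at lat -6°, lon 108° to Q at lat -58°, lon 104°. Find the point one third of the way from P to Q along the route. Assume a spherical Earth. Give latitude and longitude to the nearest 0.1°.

≈ lat -23.3°, lon 107.1°

The haversine formula gives a central angle δ ≈ 0.909 rad (52.1°) between the endpoints.
Interpolate at f = 1/3 with slerp weights a = sin((1−f)δ)/sin δ ≈ 0.722, b = sin(fδ)/sin δ ≈ 0.378.
p = a·p₁ + b·p₂ ≈ (-0.270, 0.877, -0.396); φ = arcsin(p_z) ≈ -23.34°, λ = atan2(p_y, p_x) ≈ 107.13°.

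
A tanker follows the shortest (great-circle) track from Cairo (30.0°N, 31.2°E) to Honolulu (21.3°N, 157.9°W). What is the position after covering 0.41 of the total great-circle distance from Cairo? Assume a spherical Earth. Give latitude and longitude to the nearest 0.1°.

The haversine formula gives a central angle δ ≈ 2.233 rad (128.0°) between the endpoints.
Interpolate at f = 0.41 with slerp weights a = sin((1−f)δ)/sin δ ≈ 1.228, b = sin(fδ)/sin δ ≈ 1.006.
p = a·p₁ + b·p₂ ≈ (0.041, 0.198, 0.979); φ = arcsin(p_z) ≈ 78.31°, λ = atan2(p_y, p_x) ≈ 78.21°.

≈ 78.3°N, 78.2°E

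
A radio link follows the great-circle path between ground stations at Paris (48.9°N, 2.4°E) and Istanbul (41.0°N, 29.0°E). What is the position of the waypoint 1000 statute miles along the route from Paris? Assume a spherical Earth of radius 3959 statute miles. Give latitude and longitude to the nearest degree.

≈ 44°N, 22°E

Convert each endpoint to a unit vector on the sphere (x = cos φ cos λ, y = cos φ sin λ, z = sin φ).
The central angle between the endpoints is δ = arccos(p₁·p₂) ≈ 0.354 rad (20.3°). The total great-circle distance is δ·R ≈ 0.354 × 3959 ≈ 1401 mi, so the target fraction is f = 1000/1401 ≈ 0.714.
Interpolate at f ≈ 0.714 with slerp weights a = sin((1−f)δ)/sin δ ≈ 0.292, b = sin(fδ)/sin δ ≈ 0.721.
p = a·p₁ + b·p₂ ≈ (0.668, 0.272, 0.693); φ = arcsin(p_z) ≈ 43.87°, λ = atan2(p_y, p_x) ≈ 22.15°.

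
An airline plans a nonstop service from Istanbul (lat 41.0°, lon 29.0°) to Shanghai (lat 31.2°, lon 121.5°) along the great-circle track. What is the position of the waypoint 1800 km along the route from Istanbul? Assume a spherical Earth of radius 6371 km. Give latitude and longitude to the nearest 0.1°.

≈ lat 46.2°, lon 50.2°

Write both endpoints as unit vectors p₁, p₂ with components (cos φ cos λ, cos φ sin λ, sin φ).
The central angle between the endpoints is δ = arccos(p₁·p₂) ≈ 1.254 rad (71.8°). The total great-circle distance is δ·R ≈ 1.254 × 6371 ≈ 7988 km, so the target fraction is f = 1800/7988 ≈ 0.225.
Interpolate at f ≈ 0.225 with slerp weights a = sin((1−f)δ)/sin δ ≈ 0.869, b = sin(fδ)/sin δ ≈ 0.293.
p = a·p₁ + b·p₂ ≈ (0.442, 0.532, 0.722); φ = arcsin(p_z) ≈ 46.22°, λ = atan2(p_y, p_x) ≈ 50.25°.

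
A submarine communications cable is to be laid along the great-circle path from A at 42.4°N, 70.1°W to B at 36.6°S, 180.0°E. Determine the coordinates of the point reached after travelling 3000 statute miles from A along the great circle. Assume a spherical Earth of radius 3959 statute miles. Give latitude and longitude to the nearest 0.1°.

≈ 19.1°N, 113.6°W

From cos δ = sin φ₁ sin φ₂ + cos φ₁ cos φ₂ cos Δλ, the central angle is δ ≈ 2.219 rad (127.1°). The total great-circle distance is δ·R ≈ 2.219 × 3959 ≈ 8785 mi, so the target fraction is f = 3000/8785 ≈ 0.341.
Interpolate at f ≈ 0.341 with slerp weights a = sin((1−f)δ)/sin δ ≈ 1.247, b = sin(fδ)/sin δ ≈ 0.862.
p = a·p₁ + b·p₂ ≈ (-0.379, -0.866, 0.327); φ = arcsin(p_z) ≈ 19.07°, λ = atan2(p_y, p_x) ≈ -113.63°.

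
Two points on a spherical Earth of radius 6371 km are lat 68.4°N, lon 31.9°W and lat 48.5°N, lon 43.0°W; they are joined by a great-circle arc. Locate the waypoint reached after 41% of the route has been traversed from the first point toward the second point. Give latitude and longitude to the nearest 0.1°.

≈ lat 60.4°N, lon 38.1°W

Convert each endpoint to a unit vector on the sphere (x = cos φ cos λ, y = cos φ sin λ, z = sin φ).
The central angle between the endpoints is δ = arccos(p₁·p₂) ≈ 0.360 rad (20.7°).
Interpolate at f = 0.41 with slerp weights a = sin((1−f)δ)/sin δ ≈ 0.598, b = sin(fδ)/sin δ ≈ 0.417.
p = a·p₁ + b·p₂ ≈ (0.389, -0.305, 0.869); φ = arcsin(p_z) ≈ 60.35°, λ = atan2(p_y, p_x) ≈ -38.08°.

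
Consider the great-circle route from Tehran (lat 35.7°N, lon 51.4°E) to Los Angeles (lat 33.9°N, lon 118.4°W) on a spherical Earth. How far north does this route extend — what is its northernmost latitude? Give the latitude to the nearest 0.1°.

≈ 82.7°N

The great circle lies in the plane with unit normal n̂ = (p₁ × p₂)/|p₁ × p₂|.
Here n̂_z ≈ -0.127; the vertex latitude is φ_max = arccos|n̂_z| ≈ 82.7°.
Check via Clairaut: cos φ_max = |cos φ₁| · sin C = cos(35.7°)·sin(9.0°) ≈ 0.127, again giving ≈ 82.7°.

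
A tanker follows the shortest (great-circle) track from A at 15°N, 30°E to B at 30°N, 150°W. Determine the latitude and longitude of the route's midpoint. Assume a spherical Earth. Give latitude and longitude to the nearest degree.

Write both endpoints as unit vectors p₁, p₂ with components (cos φ cos λ, cos φ sin λ, sin φ).
The central angle between the endpoints is δ = arccos(p₁·p₂) ≈ 2.356 rad (135.0°).
Interpolate at f = 1/2 with slerp weights a = sin((1−f)δ)/sin δ ≈ 1.307, b = sin(fδ)/sin δ ≈ 1.307.
p = a·p₁ + b·p₂ ≈ (0.113, 0.065, 0.991); φ = arcsin(p_z) ≈ 82.50°, λ = atan2(p_y, p_x) ≈ 30.00°.

≈ 83°N, 30°E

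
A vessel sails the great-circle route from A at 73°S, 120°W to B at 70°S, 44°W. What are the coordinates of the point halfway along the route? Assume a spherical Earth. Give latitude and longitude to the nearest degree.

≈ 75°S, 79°W

Convert each endpoint to a unit vector on the sphere (x = cos φ cos λ, y = cos φ sin λ, z = sin φ).
The central angle between the endpoints is δ = arccos(p₁·p₂) ≈ 0.395 rad (22.7°).
Interpolate at f = 1/2 with slerp weights a = sin((1−f)δ)/sin δ ≈ 0.510, b = sin(fδ)/sin δ ≈ 0.510.
p = a·p₁ + b·p₂ ≈ (0.051, -0.250, -0.967); φ = arcsin(p_z) ≈ -75.20°, λ = atan2(p_y, p_x) ≈ -78.50°.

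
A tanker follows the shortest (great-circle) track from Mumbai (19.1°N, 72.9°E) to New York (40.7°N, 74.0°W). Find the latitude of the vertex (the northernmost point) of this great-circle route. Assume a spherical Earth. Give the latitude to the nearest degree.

≈ 65°N

The great circle lies in the plane with unit normal n̂ = (p₁ × p₂)/|p₁ × p₂|.
Here n̂_z ≈ -0.424; the vertex latitude is φ_max = arccos|n̂_z| ≈ 64.9°.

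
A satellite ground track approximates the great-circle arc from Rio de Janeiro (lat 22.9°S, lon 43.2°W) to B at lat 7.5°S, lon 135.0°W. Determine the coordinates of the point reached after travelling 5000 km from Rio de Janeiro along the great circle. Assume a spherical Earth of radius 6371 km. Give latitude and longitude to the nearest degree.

≈ lat 21°S, lon 92°W

Write both endpoints as unit vectors p₁, p₂ with components (cos φ cos λ, cos φ sin λ, sin φ).
The central angle between the endpoints is δ = arccos(p₁·p₂) ≈ 1.549 rad (88.7°). The total great-circle distance is δ·R ≈ 1.549 × 6371 ≈ 9867 km, so the target fraction is f = 5000/9867 ≈ 0.507.
Interpolate at f ≈ 0.507 with slerp weights a = sin((1−f)δ)/sin δ ≈ 0.692, b = sin(fδ)/sin δ ≈ 0.707.
p = a·p₁ + b·p₂ ≈ (-0.031, -0.932, -0.361); φ = arcsin(p_z) ≈ -21.19°, λ = atan2(p_y, p_x) ≈ -91.90°.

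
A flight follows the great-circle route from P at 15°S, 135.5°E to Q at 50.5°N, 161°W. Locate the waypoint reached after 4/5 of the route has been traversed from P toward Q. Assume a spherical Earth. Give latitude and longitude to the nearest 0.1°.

Convert each endpoint to a unit vector on the sphere (x = cos φ cos λ, y = cos φ sin λ, z = sin φ).
The central angle between the endpoints is δ = arccos(p₁·p₂) ≈ 1.496 rad (85.7°).
Interpolate at f = 4/5 with slerp weights a = sin((1−f)δ)/sin δ ≈ 0.296, b = sin(fδ)/sin δ ≈ 0.934.
p = a·p₁ + b·p₂ ≈ (-0.765, 0.007, 0.644); φ = arcsin(p_z) ≈ 40.08°, λ = atan2(p_y, p_x) ≈ 179.49°.

≈ 40.1°N, 179.5°E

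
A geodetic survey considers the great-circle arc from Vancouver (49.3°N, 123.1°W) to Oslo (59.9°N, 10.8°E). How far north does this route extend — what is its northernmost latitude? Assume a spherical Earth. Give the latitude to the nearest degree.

The great circle lies in the plane with unit normal n̂ = (p₁ × p₂)/|p₁ × p₂|.
Here n̂_z ≈ +0.261; the vertex latitude is φ_max = arccos|n̂_z| ≈ 74.9°.
Check via Clairaut: cos φ_max = |cos φ₁| · sin C = cos(49.3°)·sin(23.6°) ≈ 0.261, again giving ≈ 74.9°.

≈ 75°N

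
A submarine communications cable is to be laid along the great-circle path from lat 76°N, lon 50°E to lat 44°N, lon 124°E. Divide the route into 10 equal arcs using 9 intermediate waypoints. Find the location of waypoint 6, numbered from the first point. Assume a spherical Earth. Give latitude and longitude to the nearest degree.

≈ lat 60°N, lon 112°E

From cos δ = sin φ₁ sin φ₂ + cos φ₁ cos φ₂ cos Δλ, the central angle is δ ≈ 0.764 rad (43.8°).
Interpolate at f = 6/10 with slerp weights a = sin((1−f)δ)/sin δ ≈ 0.435, b = sin(fδ)/sin δ ≈ 0.640.
p = a·p₁ + b·p₂ ≈ (-0.190, 0.462, 0.866); φ = arcsin(p_z) ≈ 60.03°, λ = atan2(p_y, p_x) ≈ 112.32°.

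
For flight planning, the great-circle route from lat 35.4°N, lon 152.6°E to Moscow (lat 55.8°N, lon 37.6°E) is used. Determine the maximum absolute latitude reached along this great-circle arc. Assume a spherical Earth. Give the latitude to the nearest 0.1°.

The great circle lies in the plane with unit normal n̂ = (p₁ × p₂)/|p₁ × p₂|.
Here n̂_z ≈ -0.433; the vertex latitude is φ_max = arccos|n̂_z| ≈ 64.3°.
Check via Clairaut: cos φ_max = |cos φ₁| · sin C = cos(35.4°)·sin(32.1°) ≈ 0.433, again giving ≈ 64.3°.

≈ 64.3°N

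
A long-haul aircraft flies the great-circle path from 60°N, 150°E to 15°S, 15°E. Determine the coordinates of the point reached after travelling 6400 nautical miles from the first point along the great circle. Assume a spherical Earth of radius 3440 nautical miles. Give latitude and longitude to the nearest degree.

≈ 1°N, 23°E

Write both endpoints as unit vectors p₁, p₂ with components (cos φ cos λ, cos φ sin λ, sin φ).
The central angle between the endpoints is δ = arccos(p₁·p₂) ≈ 2.172 rad (124.4°). The total great-circle distance is δ·R ≈ 2.172 × 3440 ≈ 7472 nmi, so the target fraction is f = 6400/7472 ≈ 0.857.
Interpolate at f ≈ 0.857 with slerp weights a = sin((1−f)δ)/sin δ ≈ 0.372, b = sin(fδ)/sin δ ≈ 1.162.
p = a·p₁ + b·p₂ ≈ (0.923, 0.383, 0.021); φ = arcsin(p_z) ≈ 1.21°, λ = atan2(p_y, p_x) ≈ 22.55°.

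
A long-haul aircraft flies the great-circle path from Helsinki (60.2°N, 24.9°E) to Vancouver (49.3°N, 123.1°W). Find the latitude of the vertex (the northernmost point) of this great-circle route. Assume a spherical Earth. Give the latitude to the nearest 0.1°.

The great circle lies in the plane with unit normal n̂ = (p₁ × p₂)/|p₁ × p₂|.
Here n̂_z ≈ -0.186; the vertex latitude is φ_max = arccos|n̂_z| ≈ 79.3°.

≈ 79.3°N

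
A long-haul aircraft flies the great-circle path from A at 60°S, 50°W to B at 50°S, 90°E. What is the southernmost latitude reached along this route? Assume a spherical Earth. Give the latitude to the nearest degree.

The great circle lies in the plane with unit normal n̂ = (p₁ × p₂)/|p₁ × p₂|.
Here n̂_z ≈ +0.227; the vertex latitude is φ_max = arccos|n̂_z| ≈ 76.9°.
Check via Clairaut: cos φ_max = |cos φ₁| · sin C = cos(60.0°)·sin(153.0°) ≈ 0.227, again giving ≈ 76.9°.

≈ 77°S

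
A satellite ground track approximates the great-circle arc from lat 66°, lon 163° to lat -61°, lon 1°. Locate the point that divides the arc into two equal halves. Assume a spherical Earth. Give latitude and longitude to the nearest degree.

From cos δ = sin φ₁ sin φ₂ + cos φ₁ cos φ₂ cos Δλ, the central angle is δ ≈ 2.977 rad (170.6°).
Interpolate at f = 1/2 with slerp weights a = sin((1−f)δ)/sin δ ≈ 6.096, b = sin(fδ)/sin δ ≈ 6.096.
p = a·p₁ + b·p₂ ≈ (0.584, 0.776, 0.237); φ = arcsin(p_z) ≈ 13.73°, λ = atan2(p_y, p_x) ≈ 53.06°.

≈ lat 14°, lon 53°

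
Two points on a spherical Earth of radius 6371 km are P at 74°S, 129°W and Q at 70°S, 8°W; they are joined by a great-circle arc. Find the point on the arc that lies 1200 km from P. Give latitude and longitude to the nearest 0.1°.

The haversine formula gives a central angle δ ≈ 0.546 rad (31.3°) between the endpoints. The total great-circle distance is δ·R ≈ 0.546 × 6371 ≈ 3477 km, so the target fraction is f = 1200/3477 ≈ 0.345.
Interpolate at f ≈ 0.345 with slerp weights a = sin((1−f)δ)/sin δ ≈ 0.674, b = sin(fδ)/sin δ ≈ 0.361.
p = a·p₁ + b·p₂ ≈ (0.005, -0.162, -0.987); φ = arcsin(p_z) ≈ -80.70°, λ = atan2(p_y, p_x) ≈ -88.13°.

≈ 80.7°S, 88.1°W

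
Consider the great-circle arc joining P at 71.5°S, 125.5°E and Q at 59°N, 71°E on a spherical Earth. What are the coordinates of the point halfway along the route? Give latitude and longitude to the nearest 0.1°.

≈ 7.0°S, 91.3°E

Write both endpoints as unit vectors p₁, p₂ with components (cos φ cos λ, cos φ sin λ, sin φ).
The central angle between the endpoints is δ = arccos(p₁·p₂) ≈ 2.372 rad (135.9°).
Interpolate at f = 1/2 with slerp weights a = sin((1−f)δ)/sin δ ≈ 1.331, b = sin(fδ)/sin δ ≈ 1.331.
p = a·p₁ + b·p₂ ≈ (-0.022, 0.992, -0.121); φ = arcsin(p_z) ≈ -6.97°, λ = atan2(p_y, p_x) ≈ 91.27°.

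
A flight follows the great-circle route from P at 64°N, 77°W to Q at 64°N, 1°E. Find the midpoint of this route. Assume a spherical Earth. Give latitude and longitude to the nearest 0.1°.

≈ 69.2°N, 38.0°W

From cos δ = sin φ₁ sin φ₂ + cos φ₁ cos φ₂ cos Δλ, the central angle is δ ≈ 0.559 rad (32.0°).
Interpolate at f = 1/2 with slerp weights a = sin((1−f)δ)/sin δ ≈ 0.520, b = sin(fδ)/sin δ ≈ 0.520.
p = a·p₁ + b·p₂ ≈ (0.279, -0.218, 0.935); φ = arcsin(p_z) ≈ 69.24°, λ = atan2(p_y, p_x) ≈ -38.00°.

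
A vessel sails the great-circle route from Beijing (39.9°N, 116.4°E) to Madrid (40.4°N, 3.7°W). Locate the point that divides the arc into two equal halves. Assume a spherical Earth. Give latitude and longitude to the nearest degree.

≈ 59°N, 57°E

From cos δ = sin φ₁ sin φ₂ + cos φ₁ cos φ₂ cos Δλ, the central angle is δ ≈ 1.448 rad (82.9°).
Interpolate at f = 1/2 with slerp weights a = sin((1−f)δ)/sin δ ≈ 0.667, b = sin(fδ)/sin δ ≈ 0.667.
p = a·p₁ + b·p₂ ≈ (0.280, 0.426, 0.861); φ = arcsin(p_z) ≈ 59.38°, λ = atan2(p_y, p_x) ≈ 56.72°.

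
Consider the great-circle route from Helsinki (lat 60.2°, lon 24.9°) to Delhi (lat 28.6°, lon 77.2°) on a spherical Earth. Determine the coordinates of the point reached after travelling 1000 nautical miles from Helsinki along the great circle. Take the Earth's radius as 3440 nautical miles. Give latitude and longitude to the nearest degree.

The haversine formula gives a central angle δ ≈ 0.820 rad (47.0°) between the endpoints. The total great-circle distance is δ·R ≈ 0.820 × 3440 ≈ 2821 nmi, so the target fraction is f = 1000/2821 ≈ 0.355.
Interpolate at f ≈ 0.355 with slerp weights a = sin((1−f)δ)/sin δ ≈ 0.691, b = sin(fδ)/sin δ ≈ 0.392.
p = a·p₁ + b·p₂ ≈ (0.388, 0.480, 0.787); φ = arcsin(p_z) ≈ 51.90°, λ = atan2(p_y, p_x) ≈ 51.09°.

≈ lat 52°, lon 51°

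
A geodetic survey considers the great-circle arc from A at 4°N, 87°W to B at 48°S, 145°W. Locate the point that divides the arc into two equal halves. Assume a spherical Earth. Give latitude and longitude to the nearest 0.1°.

Convert each endpoint to a unit vector on the sphere (x = cos φ cos λ, y = cos φ sin λ, z = sin φ).
The central angle between the endpoints is δ = arccos(p₁·p₂) ≈ 1.264 rad (72.4°).
Interpolate at f = 1/2 with slerp weights a = sin((1−f)δ)/sin δ ≈ 0.620, b = sin(fδ)/sin δ ≈ 0.620.
p = a·p₁ + b·p₂ ≈ (-0.307, -0.855, -0.417); φ = arcsin(p_z) ≈ -24.67°, λ = atan2(p_y, p_x) ≈ -109.77°.

≈ 24.7°S, 109.8°W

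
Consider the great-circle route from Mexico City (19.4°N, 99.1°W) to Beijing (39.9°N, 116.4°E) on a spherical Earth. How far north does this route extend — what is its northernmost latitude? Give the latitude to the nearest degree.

The great circle lies in the plane with unit normal n̂ = (p₁ × p₂)/|p₁ × p₂|.
Here n̂_z ≈ -0.453; the vertex latitude is φ_max = arccos|n̂_z| ≈ 63.0°.

≈ 63°N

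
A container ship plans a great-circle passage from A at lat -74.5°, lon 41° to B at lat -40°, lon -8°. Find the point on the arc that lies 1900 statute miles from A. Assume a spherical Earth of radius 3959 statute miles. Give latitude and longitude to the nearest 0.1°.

≈ lat -52.8°, lon -1.2°

From cos δ = sin φ₁ sin φ₂ + cos φ₁ cos φ₂ cos Δλ, the central angle is δ ≈ 0.717 rad (41.1°). The total great-circle distance is δ·R ≈ 0.717 × 3959 ≈ 2839 mi, so the target fraction is f = 1900/2839 ≈ 0.669.
Interpolate at f ≈ 0.669 with slerp weights a = sin((1−f)δ)/sin δ ≈ 0.358, b = sin(fδ)/sin δ ≈ 0.703.
p = a·p₁ + b·p₂ ≈ (0.605, -0.012, -0.796); φ = arcsin(p_z) ≈ -52.76°, λ = atan2(p_y, p_x) ≈ -1.16°.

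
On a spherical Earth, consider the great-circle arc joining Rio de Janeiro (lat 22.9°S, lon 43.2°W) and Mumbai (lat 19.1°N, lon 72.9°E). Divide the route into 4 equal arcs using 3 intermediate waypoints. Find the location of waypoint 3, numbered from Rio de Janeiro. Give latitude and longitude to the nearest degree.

From cos δ = sin φ₁ sin φ₂ + cos φ₁ cos φ₂ cos Δλ, the central angle is δ ≈ 2.106 rad (120.7°).
Interpolate at f = 3/4 with slerp weights a = sin((1−f)δ)/sin δ ≈ 0.584, b = sin(fδ)/sin δ ≈ 1.163.
p = a·p₁ + b·p₂ ≈ (0.715, 0.682, 0.153); φ = arcsin(p_z) ≈ 8.80°, λ = atan2(p_y, p_x) ≈ 43.61°.

≈ lat 9°N, lon 44°E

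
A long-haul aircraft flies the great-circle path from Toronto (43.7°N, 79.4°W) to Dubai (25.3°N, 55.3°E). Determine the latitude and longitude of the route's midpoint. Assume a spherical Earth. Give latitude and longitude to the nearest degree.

From cos δ = sin φ₁ sin φ₂ + cos φ₁ cos φ₂ cos Δλ, the central angle is δ ≈ 1.736 rad (99.5°).
Interpolate at f = 1/2 with slerp weights a = sin((1−f)δ)/sin δ ≈ 0.774, b = sin(fδ)/sin δ ≈ 0.774.
p = a·p₁ + b·p₂ ≈ (0.501, 0.025, 0.865); φ = arcsin(p_z) ≈ 59.89°, λ = atan2(p_y, p_x) ≈ 2.89°.

≈ (60°N, 3°E)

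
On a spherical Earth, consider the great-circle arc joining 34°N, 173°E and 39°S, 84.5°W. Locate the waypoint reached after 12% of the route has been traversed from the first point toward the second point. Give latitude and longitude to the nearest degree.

≈ 26°N, 173°W

Write both endpoints as unit vectors p₁, p₂ with components (cos φ cos λ, cos φ sin λ, sin φ).
The central angle between the endpoints is δ = arccos(p₁·p₂) ≈ 2.084 rad (119.4°).
Interpolate at f = 0.12 with slerp weights a = sin((1−f)δ)/sin δ ≈ 1.109, b = sin(fδ)/sin δ ≈ 0.284.
p = a·p₁ + b·p₂ ≈ (-0.891, -0.108, 0.441); φ = arcsin(p_z) ≈ 26.17°, λ = atan2(p_y, p_x) ≈ -173.10°.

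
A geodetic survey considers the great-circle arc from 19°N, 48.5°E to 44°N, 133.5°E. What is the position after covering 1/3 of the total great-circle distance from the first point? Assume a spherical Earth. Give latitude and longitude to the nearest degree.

Write both endpoints as unit vectors p₁, p₂ with components (cos φ cos λ, cos φ sin λ, sin φ).
The central angle between the endpoints is δ = arccos(p₁·p₂) ≈ 1.281 rad (73.4°).
Interpolate at f = 1/3 with slerp weights a = sin((1−f)δ)/sin δ ≈ 0.787, b = sin(fδ)/sin δ ≈ 0.432.
p = a·p₁ + b·p₂ ≈ (0.279, 0.783, 0.556); φ = arcsin(p_z) ≈ 33.81°, λ = atan2(p_y, p_x) ≈ 70.39°.

≈ 34°N, 70°E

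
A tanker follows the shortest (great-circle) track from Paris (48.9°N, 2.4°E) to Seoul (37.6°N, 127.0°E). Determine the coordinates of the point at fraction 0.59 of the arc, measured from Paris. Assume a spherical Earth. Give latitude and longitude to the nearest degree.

≈ 61°N, 89°E

Write both endpoints as unit vectors p₁, p₂ with components (cos φ cos λ, cos φ sin λ, sin φ).
The central angle between the endpoints is δ = arccos(p₁·p₂) ≈ 1.406 rad (80.6°).
Interpolate at f = 0.59 with slerp weights a = sin((1−f)δ)/sin δ ≈ 0.553, b = sin(fδ)/sin δ ≈ 0.748.
p = a·p₁ + b·p₂ ≈ (0.006, 0.488, 0.873); φ = arcsin(p_z) ≈ 60.76°, λ = atan2(p_y, p_x) ≈ 89.25°.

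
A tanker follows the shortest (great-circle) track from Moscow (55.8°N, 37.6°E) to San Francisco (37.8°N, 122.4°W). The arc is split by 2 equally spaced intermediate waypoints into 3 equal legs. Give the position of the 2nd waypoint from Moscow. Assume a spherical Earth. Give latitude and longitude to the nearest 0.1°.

≈ (65.1°N, 109.8°W)

From cos δ = sin φ₁ sin φ₂ + cos φ₁ cos φ₂ cos Δλ, the central angle is δ ≈ 1.481 rad (84.9°).
Interpolate at f = 2/3 with slerp weights a = sin((1−f)δ)/sin δ ≈ 0.476, b = sin(fδ)/sin δ ≈ 0.838.
p = a·p₁ + b·p₂ ≈ (-0.143, -0.396, 0.907); φ = arcsin(p_z) ≈ 65.11°, λ = atan2(p_y, p_x) ≈ -109.85°.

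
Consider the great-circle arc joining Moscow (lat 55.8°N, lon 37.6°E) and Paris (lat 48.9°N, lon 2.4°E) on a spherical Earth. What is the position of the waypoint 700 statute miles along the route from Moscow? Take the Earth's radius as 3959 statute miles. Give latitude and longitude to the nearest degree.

The haversine formula gives a central angle δ ≈ 0.389 rad (22.3°) between the endpoints. The total great-circle distance is δ·R ≈ 0.389 × 3959 ≈ 1541 mi, so the target fraction is f = 700/1541 ≈ 0.454.
Interpolate at f ≈ 0.454 with slerp weights a = sin((1−f)δ)/sin δ ≈ 0.556, b = sin(fδ)/sin δ ≈ 0.463.
p = a·p₁ + b·p₂ ≈ (0.552, 0.203, 0.809); φ = arcsin(p_z) ≈ 53.98°, λ = atan2(p_y, p_x) ≈ 20.22°.

≈ lat 54°N, lon 20°E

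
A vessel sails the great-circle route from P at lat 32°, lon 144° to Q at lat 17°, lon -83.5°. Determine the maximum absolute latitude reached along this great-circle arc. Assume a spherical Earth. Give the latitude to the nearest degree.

The great circle lies in the plane with unit normal n̂ = (p₁ × p₂)/|p₁ × p₂|.
Here n̂_z ≈ +0.650; the vertex latitude is φ_max = arccos|n̂_z| ≈ 49.4°.

≈ 49°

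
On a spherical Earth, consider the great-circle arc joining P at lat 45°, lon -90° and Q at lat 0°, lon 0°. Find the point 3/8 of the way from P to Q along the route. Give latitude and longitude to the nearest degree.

Write both endpoints as unit vectors p₁, p₂ with components (cos φ cos λ, cos φ sin λ, sin φ).
The central angle between the endpoints is δ = arccos(p₁·p₂) ≈ 1.571 rad (90.0°).
Interpolate at f = 3/8 with slerp weights a = sin((1−f)δ)/sin δ ≈ 0.831, b = sin(fδ)/sin δ ≈ 0.556.
p = a·p₁ + b·p₂ ≈ (0.556, -0.588, 0.588); φ = arcsin(p_z) ≈ 36.01°, λ = atan2(p_y, p_x) ≈ -46.62°.

≈ lat 36°, lon -47°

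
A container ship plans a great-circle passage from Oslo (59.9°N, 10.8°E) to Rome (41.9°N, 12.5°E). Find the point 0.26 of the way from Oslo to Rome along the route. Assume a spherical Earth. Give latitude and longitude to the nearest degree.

≈ 55°N, 11°E

Convert each endpoint to a unit vector on the sphere (x = cos φ cos λ, y = cos φ sin λ, z = sin φ).
The central angle between the endpoints is δ = arccos(p₁·p₂) ≈ 0.315 rad (18.0°).
Interpolate at f = 0.26 with slerp weights a = sin((1−f)δ)/sin δ ≈ 0.746, b = sin(fδ)/sin δ ≈ 0.264.
p = a·p₁ + b·p₂ ≈ (0.559, 0.113, 0.821); φ = arcsin(p_z) ≈ 55.22°, λ = atan2(p_y, p_x) ≈ 11.39°.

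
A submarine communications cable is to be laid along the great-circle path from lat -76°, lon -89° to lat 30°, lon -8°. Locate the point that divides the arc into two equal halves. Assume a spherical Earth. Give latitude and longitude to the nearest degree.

≈ lat -27°, lon -23°

Convert each endpoint to a unit vector on the sphere (x = cos φ cos λ, y = cos φ sin λ, z = sin φ).
The central angle between the endpoints is δ = arccos(p₁·p₂) ≈ 2.040 rad (116.9°).
Interpolate at f = 1/2 with slerp weights a = sin((1−f)δ)/sin δ ≈ 0.956, b = sin(fδ)/sin δ ≈ 0.956.
p = a·p₁ + b·p₂ ≈ (0.823, -0.346, -0.449); φ = arcsin(p_z) ≈ -26.70°, λ = atan2(p_y, p_x) ≈ -22.81°.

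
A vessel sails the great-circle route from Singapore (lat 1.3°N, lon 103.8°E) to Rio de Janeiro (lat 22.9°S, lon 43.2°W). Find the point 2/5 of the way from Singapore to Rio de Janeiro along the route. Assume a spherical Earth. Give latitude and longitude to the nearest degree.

From cos δ = sin φ₁ sin φ₂ + cos φ₁ cos φ₂ cos Δλ, the central angle is δ ≈ 2.467 rad (141.4°).
Interpolate at f = 2/5 with slerp weights a = sin((1−f)δ)/sin δ ≈ 1.595, b = sin(fδ)/sin δ ≈ 1.336.
p = a·p₁ + b·p₂ ≈ (0.517, 0.706, -0.484); φ = arcsin(p_z) ≈ -28.94°, λ = atan2(p_y, p_x) ≈ 53.79°.

≈ lat 29°S, lon 54°E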